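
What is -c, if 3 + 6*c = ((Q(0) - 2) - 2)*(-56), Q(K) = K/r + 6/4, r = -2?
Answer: -137/6 ≈ -22.833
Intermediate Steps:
Q(K) = 3/2 - K/2 (Q(K) = K/(-2) + 6/4 = K*(-1/2) + 6*(1/4) = -K/2 + 3/2 = 3/2 - K/2)
c = 137/6 (c = -1/2 + ((((3/2 - 1/2*0) - 2) - 2)*(-56))/6 = -1/2 + ((((3/2 + 0) - 2) - 2)*(-56))/6 = -1/2 + (((3/2 - 2) - 2)*(-56))/6 = -1/2 + ((-1/2 - 2)*(-56))/6 = -1/2 + (-5/2*(-56))/6 = -1/2 + (1/6)*140 = -1/2 + 70/3 = 137/6 ≈ 22.833)
-c = -1*137/6 = -137/6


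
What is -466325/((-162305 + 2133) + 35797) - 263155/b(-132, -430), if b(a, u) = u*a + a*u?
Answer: 161658487/112952400 ≈ 1.4312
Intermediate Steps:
b(a, u) = 2*a*u (b(a, u) = a*u + a*u = 2*a*u)
-466325/((-162305 + 2133) + 35797) - 263155/b(-132, -430) = -466325/((-162305 + 2133) + 35797) - 263155/(2*(-132)*(-430)) = -466325/(-160172 + 35797) - 263155/113520 = -466325/(-124375) - 263155*1/113520 = -466325*(-1/124375) - 52631/22704 = 18653/4975 - 52631/22704 = 161658487/112952400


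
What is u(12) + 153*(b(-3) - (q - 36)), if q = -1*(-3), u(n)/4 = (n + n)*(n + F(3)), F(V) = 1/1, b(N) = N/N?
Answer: 6450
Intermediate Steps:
b(N) = 1
F(V) = 1
u(n) = 8*n*(1 + n) (u(n) = 4*((n + n)*(n + 1)) = 4*((2*n)*(1 + n)) = 4*(2*n*(1 + n)) = 8*n*(1 + n))
q = 3
u(12) + 153*(b(-3) - (q - 36)) = 8*12*(1 + 12) + 153*(1 - (3 - 36)) = 8*12*13 + 153*(1 - 1*(-33)) = 1248 + 153*(1 + 33) = 1248 + 153*34 = 1248 + 5202 = 6450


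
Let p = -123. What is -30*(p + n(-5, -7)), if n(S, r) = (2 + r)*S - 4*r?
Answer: 2100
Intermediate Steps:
n(S, r) = -4*r + S*(2 + r) (n(S, r) = S*(2 + r) - 4*r = -4*r + S*(2 + r))
-30*(p + n(-5, -7)) = -30*(-123 + (-4*(-7) + 2*(-5) - 5*(-7))) = -30*(-123 + (28 - 10 + 35)) = -30*(-123 + 53) = -30*(-70) = 2100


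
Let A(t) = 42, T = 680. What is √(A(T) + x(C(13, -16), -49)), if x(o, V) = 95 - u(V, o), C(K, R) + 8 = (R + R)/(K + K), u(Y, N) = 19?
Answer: √118 ≈ 10.863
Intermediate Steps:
C(K, R) = -8 + R/K (C(K, R) = -8 + (R + R)/(K + K) = -8 + (2*R)/((2*K)) = -8 + (2*R)*(1/(2*K)) = -8 + R/K)
x(o, V) = 76 (x(o, V) = 95 - 1*19 = 95 - 19 = 76)
√(A(T) + x(C(13, -16), -49)) = √(42 + 76) = √118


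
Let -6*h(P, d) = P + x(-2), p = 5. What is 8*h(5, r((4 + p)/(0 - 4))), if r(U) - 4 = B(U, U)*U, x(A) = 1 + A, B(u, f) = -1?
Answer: -16/3 ≈ -5.3333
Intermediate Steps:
r(U) = 4 - U
h(P, d) = ⅙ - P/6 (h(P, d) = -(P + (1 - 2))/6 = -(P - 1)/6 = -(-1 + P)/6 = ⅙ - P/6)
8*h(5, r((4 + p)/(0 - 4))) = 8*(⅙ - ⅙*5) = 8*(⅙ - ⅚) = 8*(-⅔) = -16/3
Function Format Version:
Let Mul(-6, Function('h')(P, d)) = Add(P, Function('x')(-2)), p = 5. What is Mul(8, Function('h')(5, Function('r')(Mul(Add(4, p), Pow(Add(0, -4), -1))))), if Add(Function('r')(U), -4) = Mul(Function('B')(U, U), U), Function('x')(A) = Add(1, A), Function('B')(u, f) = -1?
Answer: Rational(-16, 3) ≈ -5.3333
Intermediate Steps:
Function('r')(U) = Add(4, Mul(-1, U))
Function('h')(P, d) = Add(Rational(1, 6), Mul(Rational(-1, 6), P)) (Function('h')(P, d) = Mul(Rational(-1, 6), Add(P, Add(1, -2))) = Mul(Rational(-1, 6), Add(P, -1)) = Mul(Rational(-1, 6), Add(-1, P)) = Add(Rational(1, 6), Mul(Rational(-1, 6), P)))
Mul(8, Function('h')(5, Function('r')(Mul(Add(4, p), Pow(Add(0, -4), -1))))) = Mul(8, Add(Rational(1, 6), Mul(Rational(-1, 6), 5))) = Mul(8, Add(Rational(1, 6), Rational(-5, 6))) = Mul(8, Rational(-2, 3)) = Rational(-16, 3)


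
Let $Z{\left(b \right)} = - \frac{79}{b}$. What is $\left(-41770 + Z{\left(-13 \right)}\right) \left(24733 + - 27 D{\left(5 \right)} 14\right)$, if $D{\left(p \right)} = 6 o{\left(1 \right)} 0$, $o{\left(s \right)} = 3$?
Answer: $- \frac{13428312423}{13} \approx -1.0329 \cdot 10^{9}$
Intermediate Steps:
$D{\left(p \right)} = 0$ ($D{\left(p \right)} = 6 \cdot 3 \cdot 0 = 18 \cdot 0 = 0$)
$\left(-41770 + Z{\left(-13 \right)}\right) \left(24733 + - 27 D{\left(5 \right)} 14\right) = \left(-41770 - \frac{79}{-13}\right) \left(24733 + \left(-27\right) 0 \cdot 14\right) = \left(-41770 - - \frac{79}{13}\right) \left(24733 + 0 \cdot 14\right) = \left(-41770 + \frac{79}{13}\right) \left(24733 + 0\right) = \left(- \frac{542931}{13}\right) 24733 = - \frac{13428312423}{13}$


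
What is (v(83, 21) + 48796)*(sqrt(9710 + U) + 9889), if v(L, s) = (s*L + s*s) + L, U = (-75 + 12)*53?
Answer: 504962007 + 51063*sqrt(6371) ≈ 5.0904e+8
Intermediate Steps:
U = -3339 (U = -63*53 = -3339)
v(L, s) = L + s**2 + L*s (v(L, s) = (L*s + s**2) + L = (s**2 + L*s) + L = L + s**2 + L*s)
(v(83, 21) + 48796)*(sqrt(9710 + U) + 9889) = ((83 + 21**2 + 83*21) + 48796)*(sqrt(9710 - 3339) + 9889) = ((83 + 441 + 1743) + 48796)*(sqrt(6371) + 9889) = (2267 + 48796)*(9889 + sqrt(6371)) = 51063*(9889 + sqrt(6371)) = 504962007 + 51063*sqrt(6371)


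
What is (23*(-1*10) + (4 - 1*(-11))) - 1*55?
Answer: -270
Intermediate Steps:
(23*(-1*10) + (4 - 1*(-11))) - 1*55 = (23*(-10) + (4 + 11)) - 55 = (-230 + 15) - 55 = -215 - 55 = -270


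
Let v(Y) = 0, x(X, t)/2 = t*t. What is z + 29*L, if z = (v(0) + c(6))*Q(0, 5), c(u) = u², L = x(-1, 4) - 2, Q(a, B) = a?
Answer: 870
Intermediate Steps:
x(X, t) = 2*t² (x(X, t) = 2*(t*t) = 2*t²)
L = 30 (L = 2*4² - 2 = 2*16 - 2 = 32 - 2 = 30)
z = 0 (z = (0 + 6²)*0 = (0 + 36)*0 = 36*0 = 0)
z + 29*L = 0 + 29*30 = 0 + 870 = 870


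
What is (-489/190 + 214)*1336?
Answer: 26834228/95 ≈ 2.8247e+5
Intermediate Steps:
(-489/190 + 214)*1336 = (40171/190)*1336 = 26834228/95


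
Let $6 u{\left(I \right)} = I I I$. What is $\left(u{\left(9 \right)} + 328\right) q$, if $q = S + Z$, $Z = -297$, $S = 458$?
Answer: $\frac{144739}{2} \approx 72370.0$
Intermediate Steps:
$u{\left(I \right)} = \frac{I^{3}}{6}$ ($u{\left(I \right)} = \frac{I I I}{6} = \frac{I^{2} I}{6} = \frac{I^{3}}{6}$)
$q = 161$ ($q = 458 - 297 = 161$)
$\left(u{\left(9 \right)} + 328\right) q = \left(\frac{9^{3}}{6} + 328\right) 161 = \left(\frac{1}{6} \cdot 729 + 328\right) 161 = \left(\frac{243}{2} + 328\right) 161 = \frac{899}{2} \cdot 161 = \frac{144739}{2}$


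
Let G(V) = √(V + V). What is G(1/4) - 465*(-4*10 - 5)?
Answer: 20925 + √2/2 ≈ 20926.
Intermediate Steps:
G(V) = √2*√V (G(V) = √(2*V) = √2*√V)
G(1/4) - 465*(-4*10 - 5) = √2*√(1/4) - 465*(-4*10 - 5) = √2*√(¼) - 465*(-40 - 5) = √2*(½) - 465*(-45) = √2/2 + 20925 = 20925 + √2/2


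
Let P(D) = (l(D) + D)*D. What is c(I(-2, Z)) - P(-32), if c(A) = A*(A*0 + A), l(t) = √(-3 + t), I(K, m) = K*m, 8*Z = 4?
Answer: -1023 + 32*I*√35 ≈ -1023.0 + 189.31*I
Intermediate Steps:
Z = ½ (Z = (⅛)*4 = ½ ≈ 0.50000)
c(A) = A² (c(A) = A*(0 + A) = A*A = A²)
P(D) = D*(D + √(-3 + D)) (P(D) = (√(-3 + D) + D)*D = (D + √(-3 + D))*D = D*(D + √(-3 + D)))
c(I(-2, Z)) - P(-32) = (-2*½)² - (-32)*(-32 + √(-3 - 32)) = (-1)² - (-32)*(-32 + √(-35)) = 1 - (-32)*(-32 + I*√35) = 1 - (1024 - 32*I*√35) = 1 + (-1024 + 32*I*√35) = -1023 + 32*I*√35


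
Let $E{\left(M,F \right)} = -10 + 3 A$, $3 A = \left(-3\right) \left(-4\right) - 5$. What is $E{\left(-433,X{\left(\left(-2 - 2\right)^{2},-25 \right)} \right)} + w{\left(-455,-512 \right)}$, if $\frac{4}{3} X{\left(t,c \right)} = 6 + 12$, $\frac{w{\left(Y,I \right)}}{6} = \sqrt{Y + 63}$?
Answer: $-3 + 84 i \sqrt{2} \approx -3.0 + 118.79 i$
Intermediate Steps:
$A = \frac{7}{3}$ ($A = \frac{\left(-3\right) \left(-4\right) - 5}{3} = \frac{12 - 5}{3} = \frac{1}{3} \cdot 7 = \frac{7}{3} \approx 2.3333$)
$w{\left(Y,I \right)} = 6 \sqrt{63 + Y}$ ($w{\left(Y,I \right)} = 6 \sqrt{Y + 63} = 6 \sqrt{63 + Y}$)
$X{\left(t,c \right)} = \frac{27}{2}$ ($X{\left(t,c \right)} = \frac{3 \left(6 + 12\right)}{4} = \frac{3}{4} \cdot 18 = \frac{27}{2}$)
$E{\left(M,F \right)} = -3$ ($E{\left(M,F \right)} = -10 + 3 \cdot \frac{7}{3} = -10 + 7 = -3$)
$E{\left(-433,X{\left(\left(-2 - 2\right)^{2},-25 \right)} \right)} + w{\left(-455,-512 \right)} = -3 + 6 \sqrt{63 - 455} = -3 + 6 \sqrt{-392} = -3 + 6 \cdot 14 i \sqrt{2} = -3 + 84 i \sqrt{2}$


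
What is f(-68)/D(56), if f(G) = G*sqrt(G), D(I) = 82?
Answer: -68*I*sqrt(17)/41 ≈ -6.8383*I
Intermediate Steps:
f(G) = G**(3/2)
f(-68)/D(56) = (-68)**(3/2)/82 = -136*I*sqrt(17)*(1/82) = -68*I*sqrt(17)/41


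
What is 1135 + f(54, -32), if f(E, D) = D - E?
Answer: 1049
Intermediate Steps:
1135 + f(54, -32) = 1135 + (-32 - 1*54) = 1135 + (-32 - 54) = 1135 - 86 = 1049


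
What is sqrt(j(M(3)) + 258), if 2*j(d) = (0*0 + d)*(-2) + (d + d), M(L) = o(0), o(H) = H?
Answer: sqrt(258) ≈ 16.062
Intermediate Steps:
M(L) = 0
j(d) = 0 (j(d) = ((0*0 + d)*(-2) + (d + d))/2 = ((0 + d)*(-2) + 2*d)/2 = (d*(-2) + 2*d)/2 = (-2*d + 2*d)/2 = (1/2)*0 = 0)
sqrt(j(M(3)) + 258) = sqrt(0 + 258) = sqrt(258)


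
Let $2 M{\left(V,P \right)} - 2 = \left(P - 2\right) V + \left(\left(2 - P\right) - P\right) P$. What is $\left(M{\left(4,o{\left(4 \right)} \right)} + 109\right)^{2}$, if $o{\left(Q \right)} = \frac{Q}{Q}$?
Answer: $11664$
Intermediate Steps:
$o{\left(Q \right)} = 1$
$M{\left(V,P \right)} = 1 + \frac{P \left(2 - 2 P\right)}{2} + \frac{V \left(-2 + P\right)}{2}$ ($M{\left(V,P \right)} = 1 + \frac{\left(P - 2\right) V + \left(\left(2 - P\right) - P\right) P}{2} = 1 + \frac{\left(P - 2\right) V + \left(2 - 2 P\right) P}{2} = 1 + \frac{\left(-2 + P\right) V + P \left(2 - 2 P\right)}{2} = 1 + \frac{V \left(-2 + P\right) + P \left(2 - 2 P\right)}{2} = 1 + \frac{P \left(2 - 2 P\right) + V \left(-2 + P\right)}{2} = 1 + \left(\frac{P \left(2 - 2 P\right)}{2} + \frac{V \left(-2 + P\right)}{2}\right) = 1 + \frac{P \left(2 - 2 P\right)}{2} + \frac{V \left(-2 + P\right)}{2}$)
$\left(M{\left(4,o{\left(4 \right)} \right)} + 109\right)^{2} = \left(\left(1 + 1 - 4 - 1^{2} + \frac{1}{2} \cdot 1 \cdot 4\right) + 109\right)^{2} = \left(\left(1 + 1 - 4 - 1 + 2\right) + 109\right)^{2} = \left(-1 + 109\right)^{2} = 108^{2} = 11664$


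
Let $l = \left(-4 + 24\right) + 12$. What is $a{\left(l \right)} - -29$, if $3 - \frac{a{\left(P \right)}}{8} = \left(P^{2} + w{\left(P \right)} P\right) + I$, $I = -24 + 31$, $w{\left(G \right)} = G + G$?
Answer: $-24579$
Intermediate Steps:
$w{\left(G \right)} = 2 G$
$I = 7$
$l = 32$ ($l = 20 + 12 = 32$)
$a{\left(P \right)} = -32 - 24 P^{2}$ ($a{\left(P \right)} = 24 - 8 \left(\left(P^{2} + 2 P P\right) + 7\right) = 24 - 8 \left(\left(P^{2} + 2 P^{2}\right) + 7\right) = 24 - 8 \left(3 P^{2} + 7\right) = 24 - 8 \left(7 + 3 P^{2}\right) = 24 - \left(56 + 24 P^{2}\right) = -32 - 24 P^{2}$)
$a{\left(l \right)} - -29 = \left(-32 - 24 \cdot 32^{2}\right) - -29 = \left(-32 - 24576\right) + 29 = -24608 + 29 = -24579$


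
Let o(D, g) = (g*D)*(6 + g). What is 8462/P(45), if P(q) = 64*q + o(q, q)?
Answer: 8462/106155 ≈ 0.079714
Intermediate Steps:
o(D, g) = D*g*(6 + g) (o(D, g) = (D*g)*(6 + g) = D*g*(6 + g))
P(q) = 64*q + q²*(6 + q) (P(q) = 64*q + q*q*(6 + q) = 64*q + q²*(6 + q))
8462/P(45) = 8462/((45*(64 + 45*(6 + 45)))) = 8462/((45*(64 + 45*51))) = 8462/((45*(64 + 2295))) = 8462/((45*2359)) = 8462/106155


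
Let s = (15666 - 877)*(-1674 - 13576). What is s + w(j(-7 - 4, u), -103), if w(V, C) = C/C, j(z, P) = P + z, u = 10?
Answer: -225532249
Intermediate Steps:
w(V, C) = 1
s = -225532250 (s = 14789*(-15250) = -225532250)
s + w(j(-7 - 4, u), -103) = -225532250 + 1 = -225532249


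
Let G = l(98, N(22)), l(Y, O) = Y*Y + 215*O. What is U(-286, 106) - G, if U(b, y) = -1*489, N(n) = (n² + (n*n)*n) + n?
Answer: -2408203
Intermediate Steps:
N(n) = n + n² + n³ (N(n) = (n² + n²*n) + n = (n² + n³) + n = n + n² + n³)
l(Y, O) = Y² + 215*O
G = 2407714 (G = 98² + 215*(22*(1 + 22 + 22²)) = 9604 + 215*(22*(1 + 22 + 484)) = 9604 + 215*(22*507) = 9604 + 215*11154 = 9604 + 2398110 = 2407714)
U(b, y) = -489
U(-286, 106) - G = -489 - 1*2407714 = -489 - 2407714 = -2408203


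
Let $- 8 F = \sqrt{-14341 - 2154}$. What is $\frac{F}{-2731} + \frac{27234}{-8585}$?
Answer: $- \frac{1602}{505} + \frac{i \sqrt{16495}}{21848} \approx -3.1723 + 0.0058785 i$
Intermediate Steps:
$F = - \frac{i \sqrt{16495}}{8}$ ($F = - \frac{\sqrt{-14341 - 2154}}{8} = - \frac{\sqrt{-16495}}{8} = - \frac{i \sqrt{16495}}{8} \approx - 16.054 i$)
$\frac{F}{-2731} + \frac{27234}{-8585} = \frac{\left(- \frac{1}{8}\right) i \sqrt{16495}}{-2731} + \frac{27234}{-8585} = - \frac{i \sqrt{16495}}{8} \left(- \frac{1}{2731}\right) + 27234 \left(- \frac{1}{8585}\right) = \frac{i \sqrt{16495}}{21848} - \frac{1602}{505} = - \frac{1602}{505} + \frac{i \sqrt{16495}}{21848}$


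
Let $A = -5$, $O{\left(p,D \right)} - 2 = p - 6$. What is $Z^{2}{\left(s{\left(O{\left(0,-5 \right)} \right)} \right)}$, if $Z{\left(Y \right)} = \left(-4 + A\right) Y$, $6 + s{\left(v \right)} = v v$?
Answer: $8100$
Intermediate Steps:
$O{\left(p,D \right)} = -4 + p$ ($O{\left(p,D \right)} = 2 + \left(p - 6\right) = 2 + \left(-6 + p\right) = -4 + p$)
$s{\left(v \right)} = -6 + v^{2}$ ($s{\left(v \right)} = -6 + v v = -6 + v^{2}$)
$Z{\left(Y \right)} = - 9 Y$ ($Z{\left(Y \right)} = \left(-4 - 5\right) Y = - 9 Y$)
$Z^{2}{\left(s{\left(O{\left(0,-5 \right)} \right)} \right)} = \left(- 9 \left(-6 + \left(-4 + 0\right)^{2}\right)\right)^{2} = \left(- 9 \left(-6 + \left(-4\right)^{2}\right)\right)^{2} = \left(- 9 \left(-6 + 16\right)\right)^{2} = \left(\left(-9\right) 10\right)^{2} = \left(-90\right)^{2} = 8100$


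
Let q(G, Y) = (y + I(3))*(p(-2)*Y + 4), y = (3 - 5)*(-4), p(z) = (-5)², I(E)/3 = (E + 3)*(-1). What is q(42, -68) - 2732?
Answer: 14228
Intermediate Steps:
I(E) = -9 - 3*E (I(E) = 3*((E + 3)*(-1)) = 3*((3 + E)*(-1)) = 3*(-3 - E) = -9 - 3*E)
p(z) = 25
y = 8 (y = -2*(-4) = 8)
q(G, Y) = -40 - 250*Y (q(G, Y) = (8 + (-9 - 3*3))*(25*Y + 4) = (8 + (-9 - 9))*(4 + 25*Y) = (8 - 18)*(4 + 25*Y) = -10*(4 + 25*Y) = -40 - 250*Y)
q(42, -68) - 2732 = (-40 - 250*(-68)) - 2732 = (-40 + 17000) - 2732 = 16960 - 2732 = 14228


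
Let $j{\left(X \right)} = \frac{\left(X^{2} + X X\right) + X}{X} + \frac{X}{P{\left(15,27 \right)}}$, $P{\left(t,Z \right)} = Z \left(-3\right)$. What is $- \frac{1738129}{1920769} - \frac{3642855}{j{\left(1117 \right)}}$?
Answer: $- \frac{567076440088517}{345580916942} \approx -1640.9$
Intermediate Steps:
$P{\left(t,Z \right)} = - 3 Z$
$j{\left(X \right)} = - \frac{X}{81} + \frac{X + 2 X^{2}}{X}$ ($j{\left(X \right)} = \frac{\left(X^{2} + X X\right) + X}{X} + \frac{X}{\left(-3\right) 27} = \frac{\left(X^{2} + X^{2}\right) + X}{X} + \frac{X}{-81} = \frac{2 X^{2} + X}{X} + X \left(- \frac{1}{81}\right) = \frac{X + 2 X^{2}}{X} - \frac{X}{81} = - \frac{X}{81} + \frac{X + 2 X^{2}}{X}$)
$- \frac{1738129}{1920769} - \frac{3642855}{j{\left(1117 \right)}} = - \frac{1738129}{1920769} - \frac{3642855}{1 + \frac{161}{81} \cdot 1117} = \left(-1738129\right) \frac{1}{1920769} - \frac{3642855}{1 + \frac{179837}{81}} = - \frac{1738129}{1920769} - \frac{3642855}{\frac{179918}{81}} = - \frac{1738129}{1920769} - \frac{295071255}{179918} = - \frac{567076440088517}{345580916942}$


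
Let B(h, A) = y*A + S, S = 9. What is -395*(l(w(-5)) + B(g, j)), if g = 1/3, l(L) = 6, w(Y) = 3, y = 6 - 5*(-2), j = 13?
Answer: -88085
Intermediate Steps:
y = 16 (y = 6 + 10 = 16)
g = ⅓ ≈ 0.33333
B(h, A) = 9 + 16*A (B(h, A) = 16*A + 9 = 9 + 16*A)
-395*(l(w(-5)) + B(g, j)) = -395*(6 + (9 + 16*13)) = -395*(6 + (9 + 208)) = -395*(6 + 217) = -395*223 = -88085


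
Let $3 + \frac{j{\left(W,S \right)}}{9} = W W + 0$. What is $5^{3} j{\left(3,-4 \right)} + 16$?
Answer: $6766$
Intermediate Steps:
$j{\left(W,S \right)} = -27 + 9 W^{2}$ ($j{\left(W,S \right)} = -27 + 9 \left(W W + 0\right) = -27 + 9 \left(W^{2} + 0\right) = -27 + 9 W^{2}$)
$5^{3} j{\left(3,-4 \right)} + 16 = 5^{3} \left(-27 + 9 \cdot 3^{2}\right) + 16 = 125 \left(-27 + 9 \cdot 9\right) + 16 = 125 \left(-27 + 81\right) + 16 = 125 \cdot 54 + 16 = 6750 + 16 = 6766$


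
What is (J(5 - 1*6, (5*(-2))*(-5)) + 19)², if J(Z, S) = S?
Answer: 4761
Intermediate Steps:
(J(5 - 1*6, (5*(-2))*(-5)) + 19)² = ((5*(-2))*(-5) + 19)² = (-10*(-5) + 19)² = (50 + 19)² = 69² = 4761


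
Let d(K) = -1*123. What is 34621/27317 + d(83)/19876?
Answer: 684767005/542952692 ≈ 1.2612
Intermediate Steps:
d(K) = -123
34621/27317 + d(83)/19876 = 34621/27317 - 123/19876 = 684767005/542952692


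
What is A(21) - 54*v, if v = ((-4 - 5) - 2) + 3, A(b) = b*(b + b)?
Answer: 1314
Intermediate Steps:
A(b) = 2*b² (A(b) = b*(2*b) = 2*b²)
v = -8 (v = (-9 - 2) + 3 = -11 + 3 = -8)
A(21) - 54*v = 2*21² - 54*(-8) = 2*441 - 1*(-432) = 882 + 432 = 1314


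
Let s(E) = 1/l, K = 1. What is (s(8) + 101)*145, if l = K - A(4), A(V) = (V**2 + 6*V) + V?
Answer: 629590/43 ≈ 14642.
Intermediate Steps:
A(V) = V**2 + 7*V
l = -43 (l = 1 - 4*(7 + 4) = 1 - 4*11 = 1 - 1*44 = 1 - 44 = -43)
s(E) = -1/43 (s(E) = 1/(-43) = -1/43)
(s(8) + 101)*145 = (-1/43 + 101)*145 = (4342/43)*145 = 629590/43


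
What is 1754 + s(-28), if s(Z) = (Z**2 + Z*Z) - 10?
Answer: 3312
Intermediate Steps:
s(Z) = -10 + 2*Z**2 (s(Z) = (Z**2 + Z**2) - 10 = 2*Z**2 - 10 = -10 + 2*Z**2)
1754 + s(-28) = 1754 + (-10 + 2*(-28)**2) = 1754 + (-10 + 2*784) = 1754 + (-10 + 1568) = 1754 + 1558 = 3312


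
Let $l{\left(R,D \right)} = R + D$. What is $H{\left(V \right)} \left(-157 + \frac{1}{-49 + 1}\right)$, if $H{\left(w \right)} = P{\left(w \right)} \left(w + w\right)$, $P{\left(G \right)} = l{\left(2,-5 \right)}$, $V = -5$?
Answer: $- \frac{37685}{8} \approx -4710.6$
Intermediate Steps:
$l{\left(R,D \right)} = D + R$
$P{\left(G \right)} = -3$ ($P{\left(G \right)} = -5 + 2 = -3$)
$H{\left(w \right)} = - 6 w$ ($H{\left(w \right)} = - 3 \left(w + w\right) = - 3 \cdot 2 w = - 6 w$)
$H{\left(V \right)} \left(-157 + \frac{1}{-49 + 1}\right) = \left(-6\right) \left(-5\right) \left(-157 + \frac{1}{-49 + 1}\right) = 30 \left(-157 + \frac{1}{-48}\right) = 30 \left(-157 - \frac{1}{48}\right) = 30 \left(- \frac{7537}{48}\right) = - \frac{37685}{8}$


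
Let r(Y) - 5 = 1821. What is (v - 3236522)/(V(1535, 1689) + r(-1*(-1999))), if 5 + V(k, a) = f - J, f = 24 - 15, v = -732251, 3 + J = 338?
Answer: -3968773/1495 ≈ -2654.7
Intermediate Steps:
J = 335 (J = -3 + 338 = 335)
r(Y) = 1826 (r(Y) = 5 + 1821 = 1826)
f = 9
V(k, a) = -331 (V(k, a) = -5 + (9 - 1*335) = -5 + (9 - 335) = -5 - 326 = -331)
(v - 3236522)/(V(1535, 1689) + r(-1*(-1999))) = (-732251 - 3236522)/(-331 + 1826) = -3968773/1495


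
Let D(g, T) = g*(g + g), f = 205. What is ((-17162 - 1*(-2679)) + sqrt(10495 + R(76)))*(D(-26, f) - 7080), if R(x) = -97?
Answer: 82958624 - 5728*sqrt(10398) ≈ 8.2375e+7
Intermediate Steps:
D(g, T) = 2*g**2 (D(g, T) = g*(2*g) = 2*g**2)
((-17162 - 1*(-2679)) + sqrt(10495 + R(76)))*(D(-26, f) - 7080) = ((-17162 - 1*(-2679)) + sqrt(10495 - 97))*(2*(-26)**2 - 7080) = ((-17162 + 2679) + sqrt(10398))*(2*676 - 7080) = (-14483 + sqrt(10398))*(1352 - 7080) = (-14483 + sqrt(10398))*(-5728) = 82958624 - 5728*sqrt(10398)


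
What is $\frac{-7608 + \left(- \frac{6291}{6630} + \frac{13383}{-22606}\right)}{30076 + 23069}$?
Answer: $- \frac{31680585941}{221257072725} \approx -0.14318$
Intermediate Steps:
$\frac{-7608 + \left(- \frac{6291}{6630} + \frac{13383}{-22606}\right)}{30076 + 23069} = \frac{-7608 + \left(\left(-6291\right) \frac{1}{6630} + 13383 \left(- \frac{1}{22606}\right)\right)}{53145} = \left(-7608 - \frac{19245303}{12489815}\right) \frac{1}{53145} = \left(- \frac{95041757823}{12489815}\right) \frac{1}{53145} = - \frac{31680585941}{221257072725}$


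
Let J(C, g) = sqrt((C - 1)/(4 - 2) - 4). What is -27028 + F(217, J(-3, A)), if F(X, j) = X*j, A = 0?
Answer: -27028 + 217*I*sqrt(6) ≈ -27028.0 + 531.54*I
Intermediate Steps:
J(C, g) = sqrt(-9/2 + C/2) (J(C, g) = sqrt((-1 + C)/2 - 4) = sqrt((-1 + C)*(1/2) - 4) = sqrt((-1/2 + C/2) - 4) = sqrt(-9/2 + C/2))
-27028 + F(217, J(-3, A)) = -27028 + 217*(sqrt(-18 + 2*(-3))/2) = -27028 + 217*(sqrt(-18 - 6)/2) = -27028 + 217*(sqrt(-24)/2) = -27028 + 217*((2*I*sqrt(6))/2) = -27028 + 217*(I*sqrt(6)) = -27028 + 217*I*sqrt(6)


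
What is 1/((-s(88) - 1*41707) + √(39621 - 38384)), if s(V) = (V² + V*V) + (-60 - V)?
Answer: -57047/3254358972 - √1237/3254358972 ≈ -1.7540e-5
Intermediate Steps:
s(V) = -60 - V + 2*V² (s(V) = (V² + V²) + (-60 - V) = 2*V² + (-60 - V) = -60 - V + 2*V²)
1/((-s(88) - 1*41707) + √(39621 - 38384)) = 1/((-(-60 - 1*88 + 2*88²) - 1*41707) + √(39621 - 38384)) = 1/((-(-60 - 88 + 2*7744) - 41707) + √1237) = 1/((-(-60 - 88 + 15488) - 41707) + √1237) = 1/((-1*15340 - 41707) + √1237) = 1/((-15340 - 41707) + √1237) = 1/(-57047 + √1237)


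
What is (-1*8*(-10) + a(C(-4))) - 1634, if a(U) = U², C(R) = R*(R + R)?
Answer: -530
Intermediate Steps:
C(R) = 2*R² (C(R) = R*(2*R) = 2*R²)
(-1*8*(-10) + a(C(-4))) - 1634 = (-1*8*(-10) + (2*(-4)²)²) - 1634 = (-8*(-10) + (2*16)²) - 1634 = (80 + 32²) - 1634 = (80 + 1024) - 1634 = 1104 - 1634 = -530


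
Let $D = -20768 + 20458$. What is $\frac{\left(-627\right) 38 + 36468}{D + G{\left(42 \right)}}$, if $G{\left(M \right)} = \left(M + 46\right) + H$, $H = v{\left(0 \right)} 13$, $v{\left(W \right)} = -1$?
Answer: $- \frac{12642}{235} \approx -53.796$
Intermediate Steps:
$H = -13$ ($H = \left(-1\right) 13 = -13$)
$D = -310$
$G{\left(M \right)} = 33 + M$ ($G{\left(M \right)} = \left(M + 46\right) - 13 = \left(46 + M\right) - 13 = 33 + M$)
$\frac{\left(-627\right) 38 + 36468}{D + G{\left(42 \right)}} = \frac{\left(-627\right) 38 + 36468}{-310 + \left(33 + 42\right)} = \frac{-23826 + 36468}{-310 + 75} = \frac{12642}{-235} = 12642 \left(- \frac{1}{235}\right) = - \frac{12642}{235}$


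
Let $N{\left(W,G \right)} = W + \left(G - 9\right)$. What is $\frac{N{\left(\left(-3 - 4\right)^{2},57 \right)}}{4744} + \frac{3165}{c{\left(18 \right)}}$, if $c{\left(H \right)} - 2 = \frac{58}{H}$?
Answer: $\frac{135137399}{222968} \approx 606.08$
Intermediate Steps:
$c{\left(H \right)} = 2 + \frac{58}{H}$
$N{\left(W,G \right)} = -9 + G + W$ ($N{\left(W,G \right)} = W + \left(-9 + G\right) = -9 + G + W$)
$\frac{N{\left(\left(-3 - 4\right)^{2},57 \right)}}{4744} + \frac{3165}{c{\left(18 \right)}} = \frac{-9 + 57 + \left(-3 - 4\right)^{2}}{4744} + \frac{3165}{2 + \frac{58}{18}} = \left(-9 + 57 + \left(-7\right)^{2}\right) \frac{1}{4744} + \frac{3165}{2 + 58 \cdot \frac{1}{18}} = \left(-9 + 57 + 49\right) \frac{1}{4744} + \frac{3165}{2 + \frac{29}{9}} = 97 \cdot \frac{1}{4744} + \frac{3165}{\frac{47}{9}} = \frac{97}{4744} + 3165 \cdot \frac{9}{47} = \frac{97}{4744} + \frac{28485}{47} = \frac{135137399}{222968}$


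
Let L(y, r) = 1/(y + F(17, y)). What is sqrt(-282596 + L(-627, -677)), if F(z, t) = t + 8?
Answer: I*sqrt(438734812782)/1246 ≈ 531.6*I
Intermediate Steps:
F(z, t) = 8 + t
L(y, r) = 1/(8 + 2*y) (L(y, r) = 1/(y + (8 + y)) = 1/(8 + 2*y))
sqrt(-282596 + L(-627, -677)) = sqrt(-282596 + 1/(2*(4 - 627))) = sqrt(-282596 + (1/2)/(-623)) = sqrt(-282596 + (1/2)*(-1/623)) = sqrt(-282596 - 1/1246) = sqrt(-352114617/1246) = I*sqrt(438734812782)/1246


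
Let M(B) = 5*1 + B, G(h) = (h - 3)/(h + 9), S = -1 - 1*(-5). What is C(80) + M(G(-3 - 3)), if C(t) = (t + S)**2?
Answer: 7058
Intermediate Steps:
S = 4 (S = -1 + 5 = 4)
G(h) = (-3 + h)/(9 + h)
C(t) = (4 + t)**2 (C(t) = (t + 4)**2 = (4 + t)**2)
M(B) = 5 + B
C(80) + M(G(-3 - 3)) = (4 + 80)**2 + (5 + (-3 + (-3 - 3))/(9 + (-3 - 3))) = 84**2 + (5 + (-3 - 6)/(9 - 6)) = 7056 + (5 - 9/3) = 7056 + (5 + (1/3)*(-9)) = 7056 + (5 - 3) = 7056 + 2 = 7058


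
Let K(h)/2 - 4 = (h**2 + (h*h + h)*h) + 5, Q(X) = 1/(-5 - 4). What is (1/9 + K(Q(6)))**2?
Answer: 175218169/531441 ≈ 329.70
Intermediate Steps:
Q(X) = -1/9 (Q(X) = 1/(-9) = -1/9)
K(h) = 18 + 2*h**2 + 2*h*(h + h**2) (K(h) = 8 + 2*((h**2 + (h*h + h)*h) + 5) = 8 + 2*((h**2 + (h**2 + h)*h) + 5) = 8 + 2*((h**2 + (h + h**2)*h) + 5) = 8 + 2*((h**2 + h*(h + h**2)) + 5) = 8 + 2*(5 + h**2 + h*(h + h**2)) = 8 + (10 + 2*h**2 + 2*h*(h + h**2)) = 18 + 2*h**2 + 2*h*(h + h**2))
(1/9 + K(Q(6)))**2 = (1/9 + (18 + 2*(-1/9)**3 + 4*(-1/9)**2))**2 = (1/9 + (18 + 2*(-1/729) + 4*(1/81)))**2 = (1/9 + (18 - 2/729 + 4/81))**2 = (1/9 + 13156/729)**2 = (13237/729)**2 = 175218169/531441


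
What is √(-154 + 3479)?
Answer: 5*√133 ≈ 57.663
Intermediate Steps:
√(-154 + 3479) = √3325 = 5*√133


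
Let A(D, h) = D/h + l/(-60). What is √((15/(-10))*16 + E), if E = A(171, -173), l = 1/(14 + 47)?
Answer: I*√2504599368135/316590 ≈ 4.9989*I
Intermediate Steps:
l = 1/61 ≈ 0.016393
A(D, h) = -1/3660 + D/h (A(D, h) = D/h + (1/61)/(-60) = D/h + (1/61)*(-1/60) = D/h - 1/3660 = -1/3660 + D/h)
E = -626033/633180 (E = (171 - 1/3660*(-173))/(-173) = -(171 + 173/3660)/173 = -1/173*626033/3660 = -626033/633180 ≈ -0.98871)
√((15/(-10))*16 + E) = √((15/(-10))*16 - 626033/633180) = √(-⅒*15*16 - 626033/633180) = √(-3/2*16 - 626033/633180) = √(-24 - 626033/633180) = √(-15822353/633180) = I*√2504599368135/316590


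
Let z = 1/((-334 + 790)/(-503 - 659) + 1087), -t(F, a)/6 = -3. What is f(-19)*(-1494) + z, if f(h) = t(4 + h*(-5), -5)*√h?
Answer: 581/631319 - 26892*I*√19 ≈ 0.0009203 - 1.1722e+5*I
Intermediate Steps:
t(F, a) = 18 (t(F, a) = -6*(-3) = 18)
f(h) = 18*√h
z = 581/631319 (z = 1/(456/(-1162) + 1087) = 1/(456*(-1/1162) + 1087) = 1/(-228/581 + 1087) = 1/(631319/581) = 581/631319 ≈ 0.00092030)
f(-19)*(-1494) + z = (18*√(-19))*(-1494) + 581/631319 = (18*(I*√19))*(-1494) + 581/631319 = (18*I*√19)*(-1494) + 581/631319 = -26892*I*√19 + 581/631319 = 581/631319 - 26892*I*√19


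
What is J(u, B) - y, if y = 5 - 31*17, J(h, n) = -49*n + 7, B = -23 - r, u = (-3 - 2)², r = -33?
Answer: 39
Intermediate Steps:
u = 25 (u = (-5)² = 25)
B = 10 (B = -23 - 1*(-33) = -23 + 33 = 10)
J(h, n) = 7 - 49*n
y = -522 (y = 5 - 527 = -522)
J(u, B) - y = (7 - 49*10) - 1*(-522) = (7 - 490) + 522 = -483 + 522 = 39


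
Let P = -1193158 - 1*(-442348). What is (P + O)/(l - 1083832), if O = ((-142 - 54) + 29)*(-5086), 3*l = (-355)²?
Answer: -295656/3125471 ≈ -0.094596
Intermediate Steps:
P = -750810 (P = -1193158 + 442348 = -750810)
l = 126025/3 (l = (⅓)*(-355)² = (⅓)*126025 = 126025/3 ≈ 42008.)
O = 849362 (O = (-196 + 29)*(-5086) = -167*(-5086) = 849362)
(P + O)/(l - 1083832) = (-750810 + 849362)/(126025/3 - 1083832) = 98552/(-3125471/3) = 98552*(-3/3125471) = -295656/3125471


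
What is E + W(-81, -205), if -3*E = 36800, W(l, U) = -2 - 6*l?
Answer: -35348/3 ≈ -11783.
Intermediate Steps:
E = -36800/3 (E = -⅓*36800 = -36800/3 ≈ -12267.)
E + W(-81, -205) = -36800/3 + (-2 - 6*(-81)) = -36800/3 + (-2 + 486) = -36800/3 + 484 = -35348/3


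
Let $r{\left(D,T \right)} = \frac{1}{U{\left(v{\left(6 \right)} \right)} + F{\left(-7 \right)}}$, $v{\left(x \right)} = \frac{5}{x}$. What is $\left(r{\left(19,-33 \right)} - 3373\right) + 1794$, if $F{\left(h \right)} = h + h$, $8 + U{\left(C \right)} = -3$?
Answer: $- \frac{39476}{25} \approx -1579.0$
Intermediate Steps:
$U{\left(C \right)} = -11$ ($U{\left(C \right)} = -8 - 3 = -11$)
$F{\left(h \right)} = 2 h$
$r{\left(D,T \right)} = - \frac{1}{25}$ ($r{\left(D,T \right)} = \frac{1}{-11 + 2 \left(-7\right)} = \frac{1}{-11 - 14} = \frac{1}{-25} = - \frac{1}{25}$)
$\left(r{\left(19,-33 \right)} - 3373\right) + 1794 = \left(- \frac{1}{25} - 3373\right) + 1794 = - \frac{84326}{25} + 1794 = - \frac{39476}{25}$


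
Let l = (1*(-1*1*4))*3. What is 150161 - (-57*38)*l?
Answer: 124169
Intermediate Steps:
l = -12 (l = (1*(-1*4))*3 = (1*(-4))*3 = -4*3 = -12)
150161 - (-57*38)*l = 150161 - (-57*38)*(-12) = 150161 - (-2166)*(-12) = 150161 - 1*25992 = 150161 - 25992 = 124169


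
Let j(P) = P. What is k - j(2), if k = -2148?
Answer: -2150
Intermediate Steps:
k - j(2) = -2148 - 1*2 = -2148 - 2 = -2150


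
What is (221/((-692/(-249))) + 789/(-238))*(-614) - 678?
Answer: -1954481271/41174 ≈ -47469.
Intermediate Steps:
(221/((-692/(-249))) + 789/(-238))*(-614) - 678 = (221/((-692*(-1/249))) + 789*(-1/238))*(-614) - 678 = (221/(692/249) - 789/238)*(-614) - 678 = (221*(249/692) - 789/238)*(-614) - 678 = (55029/692 - 789/238)*(-614) - 678 = (6275457/82348)*(-614) - 678 = -1926565299/41174 - 678 = -1954481271/41174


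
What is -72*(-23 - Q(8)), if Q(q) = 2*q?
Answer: 2808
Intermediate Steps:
-72*(-23 - Q(8)) = -72*(-23 - 2*8) = -72*(-23 - 1*16) = -72*(-23 - 16) = -72*(-39) = 2808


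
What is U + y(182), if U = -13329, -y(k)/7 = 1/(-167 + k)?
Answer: -199942/15 ≈ -13329.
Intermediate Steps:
y(k) = -7/(-167 + k)
U + y(182) = -13329 - 7/(-167 + 182) = -13329 - 7/15 = -199942/15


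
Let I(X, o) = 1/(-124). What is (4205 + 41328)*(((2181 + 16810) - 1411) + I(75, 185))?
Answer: 99258251827/124 ≈ 8.0047e+8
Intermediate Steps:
I(X, o) = -1/124
(4205 + 41328)*(((2181 + 16810) - 1411) + I(75, 185)) = (4205 + 41328)*(((2181 + 16810) - 1411) - 1/124) = 45533*((18991 - 1411) - 1/124) = 45533*(17580 - 1/124) = 45533*(2179919/124) = 99258251827/124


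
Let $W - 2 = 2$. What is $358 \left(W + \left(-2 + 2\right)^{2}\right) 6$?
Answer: $8592$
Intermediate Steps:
$W = 4$ ($W = 2 + 2 = 4$)
$358 \left(W + \left(-2 + 2\right)^{2}\right) 6 = 358 \left(4 + \left(-2 + 2\right)^{2}\right) 6 = 358 \left(4 + 0^{2}\right) 6 = 358 \left(4 + 0\right) 6 = 358 \cdot 4 \cdot 6 = 358 \cdot 24 = 8592$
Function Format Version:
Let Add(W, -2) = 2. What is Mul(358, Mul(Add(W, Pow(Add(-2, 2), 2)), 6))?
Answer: 8592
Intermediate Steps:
W = 4 (W = Add(2, 2) = 4)
Mul(358, Mul(Add(W, Pow(Add(-2, 2), 2)), 6)) = Mul(358, Mul(Add(4, Pow(Add(-2, 2), 2)), 6)) = Mul(358, Mul(Add(4, Pow(0, 2)), 6)) = Mul(358, Mul(Add(4, 0), 6)) = Mul(358, Mul(4, 6)) = Mul(358, 24) = 8592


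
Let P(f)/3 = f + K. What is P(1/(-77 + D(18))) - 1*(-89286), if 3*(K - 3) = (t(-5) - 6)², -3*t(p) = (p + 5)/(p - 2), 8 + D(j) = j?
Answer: 5985174/67 ≈ 89331.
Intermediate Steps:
D(j) = -8 + j
t(p) = -(5 + p)/(3*(-2 + p)) (t(p) = -(p + 5)/(3*(p - 2)) = -(5 + p)/(3*(-2 + p)))
K = 15 (K = 3 + ((-5 - 1*(-5))/(3*(-2 - 5)) - 6)²/3 = 3 + ((⅓)*(-5 + 5)/(-7) - 6)²/3 = 3 + ((⅓)*(-⅐)*0 - 6)²/3 = 3 + (0 - 6)²/3 = 3 + (⅓)*(-6)² = 3 + (⅓)*36 = 3 + 12 = 15)
P(f) = 45 + 3*f (P(f) = 3*(f + 15) = 3*(15 + f) = 45 + 3*f)
P(1/(-77 + D(18))) - 1*(-89286) = (45 + 3/(-77 + (-8 + 18))) - 1*(-89286) = (45 + 3/(-77 + 10)) + 89286 = (45 + 3/(-67)) + 89286 = (45 + 3*(-1/67)) + 89286 = (45 - 3/67) + 89286 = 3012/67 + 89286 = 5985174/67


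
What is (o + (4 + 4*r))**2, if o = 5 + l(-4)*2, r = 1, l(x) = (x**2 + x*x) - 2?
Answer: 5329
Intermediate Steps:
l(x) = -2 + 2*x**2 (l(x) = (x**2 + x**2) - 2 = 2*x**2 - 2 = -2 + 2*x**2)
o = 65 (o = 5 + (-2 + 2*(-4)**2)*2 = 5 + (-2 + 2*16)*2 = 5 + (-2 + 32)*2 = 5 + 30*2 = 5 + 60 = 65)
(o + (4 + 4*r))**2 = (65 + (4 + 4*1))**2 = (65 + (4 + 4))**2 = (65 + 8)**2 = 73**2 = 5329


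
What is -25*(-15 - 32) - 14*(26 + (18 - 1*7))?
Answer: 657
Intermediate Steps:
-25*(-15 - 32) - 14*(26 + (18 - 1*7)) = -25*(-47) - 14*(26 + (18 - 7)) = 1175 - 14*(26 + 11) = 1175 - 14*37 = 1175 - 1*518 = 1175 - 518 = 657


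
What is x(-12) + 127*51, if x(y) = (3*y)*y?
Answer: 6909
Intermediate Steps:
x(y) = 3*y²
x(-12) + 127*51 = 3*(-12)² + 127*51 = 3*144 + 6477 = 432 + 6477 = 6909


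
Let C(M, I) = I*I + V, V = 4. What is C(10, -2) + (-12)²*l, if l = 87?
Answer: 12536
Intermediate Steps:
C(M, I) = 4 + I² (C(M, I) = I*I + 4 = I² + 4 = 4 + I²)
C(10, -2) + (-12)²*l = (4 + (-2)²) + (-12)²*87 = (4 + 4) + 144*87 = 8 + 12528 = 12536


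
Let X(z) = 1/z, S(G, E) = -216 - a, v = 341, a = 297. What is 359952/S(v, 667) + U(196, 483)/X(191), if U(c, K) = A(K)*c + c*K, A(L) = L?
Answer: 6183783112/171 ≈ 3.6162e+7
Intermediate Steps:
S(G, E) = -513 (S(G, E) = -216 - 1*297 = -216 - 297 = -513)
U(c, K) = 2*K*c (U(c, K) = K*c + c*K = K*c + K*c = 2*K*c)
359952/S(v, 667) + U(196, 483)/X(191) = 359952/(-513) + (2*483*196)/(1/191) = 359952*(-1/513) + 189336/(1/191) = -119984/171 + 189336*191 = -119984/171 + 36163176 = 6183783112/171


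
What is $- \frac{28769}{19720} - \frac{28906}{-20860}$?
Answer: $- \frac{10099}{138040} \approx -0.07316$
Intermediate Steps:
$- \frac{28769}{19720} - \frac{28906}{-20860} = \left(-28769\right) \frac{1}{19720} - - \frac{97}{70} = - \frac{28769}{19720} + \frac{97}{70} = - \frac{10099}{138040}$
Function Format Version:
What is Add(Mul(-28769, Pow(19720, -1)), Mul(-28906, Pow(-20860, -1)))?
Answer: Rational(-10099, 138040) ≈ -0.073160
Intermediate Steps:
Add(Mul(-28769, Pow(19720, -1)), Mul(-28906, Pow(-20860, -1))) = Add(Mul(-28769, Rational(1, 19720)), Mul(-28906, Rational(-1, 20860))) = Add(Rational(-28769, 19720), Rational(97, 70)) = Rational(-10099, 138040)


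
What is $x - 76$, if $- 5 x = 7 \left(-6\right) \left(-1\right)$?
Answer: $- \frac{422}{5} \approx -84.4$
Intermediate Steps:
$x = - \frac{42}{5}$ ($x = - \frac{7 \left(-6\right) \left(-1\right)}{5} = - \frac{\left(-42\right) \left(-1\right)}{5} = \left(- \frac{1}{5}\right) 42 = - \frac{42}{5} \approx -8.4$)
$x - 76 = - \frac{42}{5} - 76 = - \frac{422}{5}$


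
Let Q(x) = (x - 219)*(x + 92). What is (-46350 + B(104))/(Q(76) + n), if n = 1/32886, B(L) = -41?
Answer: 1525614426/790053263 ≈ 1.9310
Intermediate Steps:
n = 1/32886 ≈ 3.0408e-5
Q(x) = (-219 + x)*(92 + x)
(-46350 + B(104))/(Q(76) + n) = (-46350 - 41)/((-20148 + 76² - 127*76) + 1/32886) = -46391/((-20148 + 5776 - 9652) + 1/32886) = -46391/(-24024 + 1/32886) = -46391/(-790053263/32886) = -46391*(-32886/790053263) = 1525614426/790053263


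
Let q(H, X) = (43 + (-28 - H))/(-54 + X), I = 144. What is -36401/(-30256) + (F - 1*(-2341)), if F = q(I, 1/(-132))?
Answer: 505716753081/215695024 ≈ 2344.6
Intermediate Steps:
q(H, X) = (15 - H)/(-54 + X)
F = 17028/7129 (F = (15 - 1*144)/(-54 + 1/(-132)) = (15 - 144)/(-54 - 1/132) = -129/(-7129/132) = -132/7129*(-129) = 17028/7129 ≈ 2.3886)
-36401/(-30256) + (F - 1*(-2341)) = -36401/(-30256) + (17028/7129 - 1*(-2341)) = -36401*(-1/30256) + (17028/7129 + 2341) = 36401/30256 + 16706017/7129 = 505716753081/215695024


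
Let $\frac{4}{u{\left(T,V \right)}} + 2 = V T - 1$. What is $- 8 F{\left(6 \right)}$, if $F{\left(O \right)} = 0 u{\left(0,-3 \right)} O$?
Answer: $0$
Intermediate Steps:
$u{\left(T,V \right)} = \frac{4}{-3 + T V}$ ($u{\left(T,V \right)} = \frac{4}{-2 + \left(V T - 1\right)} = \frac{4}{-2 + \left(T V - 1\right)} = \frac{4}{-2 + \left(-1 + T V\right)} = \frac{4}{-3 + T V}$)
$F{\left(O \right)} = 0$ ($F{\left(O \right)} = 0 \frac{4}{-3 + 0 \left(-3\right)} O = 0 \frac{4}{-3 + 0} O = 0 \frac{4}{-3} O = 0 \cdot 4 \left(- \frac{1}{3}\right) O = 0 \left(- \frac{4}{3}\right) O = 0 O = 0$)
$- 8 F{\left(6 \right)} = \left(-8\right) 0 = 0$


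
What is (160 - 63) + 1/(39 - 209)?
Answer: 16489/170 ≈ 96.994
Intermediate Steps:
(160 - 63) + 1/(39 - 209) = 97 + 1/(-170) = 97 - 1/170 = 16489/170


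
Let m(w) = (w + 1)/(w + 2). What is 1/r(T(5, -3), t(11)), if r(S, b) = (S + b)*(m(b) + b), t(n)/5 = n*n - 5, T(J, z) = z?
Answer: 582/195107357 ≈ 2.9830e-6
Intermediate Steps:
t(n) = -25 + 5*n**2 (t(n) = 5*(n*n - 5) = 5*(n**2 - 5) = 5*(-5 + n**2) = -25 + 5*n**2)
m(w) = (1 + w)/(2 + w)
r(S, b) = (S + b)*(b + (1 + b)/(2 + b)) (r(S, b) = (S + b)*((1 + b)/(2 + b) + b) = (S + b)*(b + (1 + b)/(2 + b)))
1/r(T(5, -3), t(11)) = 1/((-3*(1 + (-25 + 5*11**2)) + (-25 + 5*11**2)*(1 + (-25 + 5*11**2)) + (-25 + 5*11**2)*(2 + (-25 + 5*11**2))*(-3 + (-25 + 5*11**2)))/(2 + (-25 + 5*11**2))) = 1/((-3*(1 + (-25 + 5*121)) + (-25 + 5*121)*(1 + (-25 + 5*121)) + (-25 + 5*121)*(2 + (-25 + 5*121))*(-3 + (-25 + 5*121)))/(2 + (-25 + 5*121))) = 1/((-3*(1 + (-25 + 605)) + (-25 + 605)*(1 + (-25 + 605)) + (-25 + 605)*(2 + (-25 + 605))*(-3 + (-25 + 605)))/(2 + (-25 + 605))) = 1/((-3*(1 + 580) + 580*(1 + 580) + 580*(2 + 580)*(-3 + 580))/(2 + 580)) = 1/((-3*581 + 580*581 + 580*582*577)/582) = 1/((-1743 + 336980 + 194772120)/582) = 1/((1/582)*195107357) = 1/(195107357/582) = 582/195107357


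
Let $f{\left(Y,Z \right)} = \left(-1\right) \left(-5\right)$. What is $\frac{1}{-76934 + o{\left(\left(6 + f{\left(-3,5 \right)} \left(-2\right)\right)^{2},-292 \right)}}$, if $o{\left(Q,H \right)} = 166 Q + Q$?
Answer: $- \frac{1}{74262} \approx -1.3466 \cdot 10^{-5}$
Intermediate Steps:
$f{\left(Y,Z \right)} = 5$
$o{\left(Q,H \right)} = 167 Q$
$\frac{1}{-76934 + o{\left(\left(6 + f{\left(-3,5 \right)} \left(-2\right)\right)^{2},-292 \right)}} = \frac{1}{-76934 + 167 \left(6 + 5 \left(-2\right)\right)^{2}} = \frac{1}{-76934 + 167 \left(6 - 10\right)^{2}} = \frac{1}{-76934 + 167 \left(-4\right)^{2}} = \frac{1}{-76934 + 167 \cdot 16} = \frac{1}{-76934 + 2672} = \frac{1}{-74262} = - \frac{1}{74262}$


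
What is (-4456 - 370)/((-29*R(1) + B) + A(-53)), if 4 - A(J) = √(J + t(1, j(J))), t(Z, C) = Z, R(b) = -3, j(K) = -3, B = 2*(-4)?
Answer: -400558/6941 - 9652*I*√13/6941 ≈ -57.709 - 5.0138*I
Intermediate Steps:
B = -8
A(J) = 4 - √(1 + J) (A(J) = 4 - √(J + 1) = 4 - √(1 + J))
(-4456 - 370)/((-29*R(1) + B) + A(-53)) = (-4456 - 370)/((-29*(-3) - 8) + (4 - √(1 - 53))) = -4826/((87 - 8) + (4 - √(-52))) = -4826/(79 + (4 - 2*I*√13)) = -4826/(83 - 2*I*√13)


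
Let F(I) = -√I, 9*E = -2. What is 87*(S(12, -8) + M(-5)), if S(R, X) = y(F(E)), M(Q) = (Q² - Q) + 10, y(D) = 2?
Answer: 3654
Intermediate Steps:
E = -2/9 (E = (⅑)*(-2) = -2/9 ≈ -0.22222)
M(Q) = 10 + Q² - Q
S(R, X) = 2
87*(S(12, -8) + M(-5)) = 87*(2 + (10 + (-5)² - 1*(-5))) = 87*(2 + (10 + 25 + 5)) = 87*(2 + 40) = 87*42 = 3654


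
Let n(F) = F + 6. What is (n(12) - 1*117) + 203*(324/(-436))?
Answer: -27234/109 ≈ -249.85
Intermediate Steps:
n(F) = 6 + F
(n(12) - 1*117) + 203*(324/(-436)) = ((6 + 12) - 1*117) + 203*(324/(-436)) = (18 - 117) + 203*(324*(-1/436)) = -99 + 203*(-81/109) = -99 - 16443/109 = -27234/109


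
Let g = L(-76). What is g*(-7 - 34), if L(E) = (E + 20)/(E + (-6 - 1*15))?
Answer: -2296/97 ≈ -23.670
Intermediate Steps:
L(E) = (20 + E)/(-21 + E) (L(E) = (20 + E)/(E + (-6 - 15)) = (20 + E)/(E - 21) = (20 + E)/(-21 + E))
g = 56/97 (g = (20 - 76)/(-21 - 76) = -56/(-97) = -1/97*(-56) = 56/97 ≈ 0.57732)
g*(-7 - 34) = 56*(-7 - 34)/97 = (56/97)*(-41) = -2296/97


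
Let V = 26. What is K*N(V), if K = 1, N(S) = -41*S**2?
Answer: -27716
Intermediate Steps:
K*N(V) = 1*(-41*26**2) = 1*(-41*676) = 1*(-27716) = -27716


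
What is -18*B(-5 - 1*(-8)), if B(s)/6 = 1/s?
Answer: -36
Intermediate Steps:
B(s) = 6/s
-18*B(-5 - 1*(-8)) = -108/(-5 - 1*(-8)) = -108/(-5 + 8) = -108/3 = -18*2 = -36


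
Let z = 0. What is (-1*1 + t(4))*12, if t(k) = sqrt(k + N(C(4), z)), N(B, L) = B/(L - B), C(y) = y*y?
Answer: -12 + 12*sqrt(3) ≈ 8.7846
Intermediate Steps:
C(y) = y**2
t(k) = sqrt(-1 + k) (t(k) = sqrt(k - 1*4**2/(4**2 - 1*0)) = sqrt(k - 1*16/(16 + 0)) = sqrt(k - 1*16/16) = sqrt(k - 1*16*1/16) = sqrt(k - 1) = sqrt(-1 + k))
(-1*1 + t(4))*12 = (-1*1 + sqrt(-1 + 4))*12 = (-1 + sqrt(3))*12 = -12 + 12*sqrt(3)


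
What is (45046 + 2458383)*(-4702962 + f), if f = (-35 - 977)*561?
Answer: -13194808209726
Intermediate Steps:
f = -567732 (f = -1012*561 = -567732)
(45046 + 2458383)*(-4702962 + f) = (45046 + 2458383)*(-4702962 - 567732) = 2503429*(-5270694) = -13194808209726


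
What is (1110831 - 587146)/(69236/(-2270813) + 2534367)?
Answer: 237838141181/1151014692227 ≈ 0.20663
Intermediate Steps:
(1110831 - 587146)/(69236/(-2270813) + 2534367) = 523685/(69236*(-1/2270813) + 2534367) = 523685/(-69236/2270813 + 2534367) = 523685/(5755073461135/2270813) = 523685*(2270813/5755073461135) = 237838141181/1151014692227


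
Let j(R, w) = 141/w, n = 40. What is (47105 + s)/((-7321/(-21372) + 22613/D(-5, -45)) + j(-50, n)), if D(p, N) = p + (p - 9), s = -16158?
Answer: -17952266280/688163639 ≈ -26.087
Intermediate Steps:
D(p, N) = -9 + 2*p (D(p, N) = p + (-9 + p) = -9 + 2*p)
(47105 + s)/((-7321/(-21372) + 22613/D(-5, -45)) + j(-50, n)) = (47105 - 16158)/((-7321/(-21372) + 22613/(-9 + 2*(-5))) + 141/40) = 30947/((-7321*(-1/21372) + 22613/(-9 - 10)) + 141*(1/40)) = 30947/((7321/21372 + 22613/(-19)) + 141/40) = 30947/((7321/21372 + 22613*(-1/19)) + 141/40) = 30947/((7321/21372 - 22613/19) + 141/40) = 30947/(-483145937/406068 + 141/40) = 30947/(-4817145473/4060680) = 30947*(-4060680/4817145473) = -17952266280/688163639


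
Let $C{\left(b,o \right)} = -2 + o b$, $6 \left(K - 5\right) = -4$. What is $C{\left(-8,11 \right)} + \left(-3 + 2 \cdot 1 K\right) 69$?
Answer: $301$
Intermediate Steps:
$K = \frac{13}{3}$ ($K = 5 + \frac{1}{6} \left(-4\right) = 5 - \frac{2}{3} = \frac{13}{3} \approx 4.3333$)
$C{\left(b,o \right)} = -2 + b o$
$C{\left(-8,11 \right)} + \left(-3 + 2 \cdot 1 K\right) 69 = \left(-2 - 88\right) + \left(-3 + 2 \cdot 1 \cdot \frac{13}{3}\right) 69 = \left(-2 - 88\right) + \left(-3 + 2 \cdot \frac{13}{3}\right) 69 = -90 + \left(-3 + \frac{26}{3}\right) 69 = -90 + \frac{17}{3} \cdot 69 = -90 + 391 = 301$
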